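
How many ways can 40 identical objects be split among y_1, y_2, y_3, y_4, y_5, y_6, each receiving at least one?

Substitute y'_i = y_i - 1 (so y'_i >= 0). Then sum y'_i = 40 - 6 = 34.
Stars and bars: C(34+6-1, 6-1) = C(39,5).

Final answer: C(39,5) = 575757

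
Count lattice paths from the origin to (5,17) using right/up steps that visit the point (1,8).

Paths (0,0)->(1,8): C(9,8) = 9.
Paths (1,8)->(5,17): C(13,9) = 715.
By multiplication principle: 9 x 715.

Final answer: 6435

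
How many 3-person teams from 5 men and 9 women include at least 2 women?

Sum over valid woman counts:
C(9,2)C(5,1) = 180
C(9,3)C(5,0) = 84
Total: 180 + 84.

Final answer: 264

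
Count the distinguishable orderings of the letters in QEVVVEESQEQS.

Letters (E:4, Q:3, S:2, V:3). Total letters: 12.
Permutations = 12!/(4! x 3! x 3! x 2!).

Final answer: 277200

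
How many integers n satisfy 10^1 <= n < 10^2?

These are the integers in [10^1, 10^2), so the count is 10^2 - 10^1 = 9 x 10^1.

Final answer: 90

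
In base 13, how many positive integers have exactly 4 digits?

These are the integers in [13^3, 13^4), so the count is 13^4 - 13^3 = 12 x 13^3.

Final answer: 26364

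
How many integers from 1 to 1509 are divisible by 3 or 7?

Multiples of 3: 503. Multiples of 7: 215. Of both (lcm=21): 71.
By inclusion-exclusion: 503 + 215 - 71.

Final answer: 647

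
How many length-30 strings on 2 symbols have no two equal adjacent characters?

Let g(n) count such strings. g(1) = 2, and each valid string of length n-1 extends in 1 ways (any symbol but the last), so g(n) = 1 g(n-1).
Total: g(30) = 2 x 1^29.

Final answer: 2 x 1^{29} = 2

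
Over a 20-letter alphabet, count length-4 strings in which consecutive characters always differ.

Let g(n) count such strings. g(1) = 20, and each valid string of length n-1 extends in 19 ways (any symbol but the last), so g(n) = 19 g(n-1).
Total: g(4) = 20 x 19^3.

Final answer: 20 x 19^{3} = 137180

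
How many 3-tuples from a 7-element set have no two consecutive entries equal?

First character: 7 choices. Each subsequent: 6 choices (must differ from the previous one).
Total: 7 x 6^2.

Final answer: 7 x 6^{2} = 252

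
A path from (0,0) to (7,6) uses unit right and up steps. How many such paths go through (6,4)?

Paths (0,0)->(6,4): C(10,4) = 210.
Paths (6,4)->(7,6): C(3,2) = 3.
By multiplication principle: 210 x 3.

Final answer: 630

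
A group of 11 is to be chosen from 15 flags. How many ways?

C(15,11) = 15!/(11! x 4!).

Final answer: \binom{15}{11} = 1365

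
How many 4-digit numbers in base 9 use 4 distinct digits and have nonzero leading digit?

First digit: 8 (nonzero). Second: 8 (not first). Third: 7, etc.
Total: 8 x 8 x 7 x 6.

Final answer: 2688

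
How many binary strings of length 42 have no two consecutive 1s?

Let a(n) count valid strings. If the last bit is 0 the prefix is any valid string of length n-1; if it is 1 the string must end in 01 with a valid prefix of length n-2. So a(n) = a(n-1) + a(n-2), a(1)=2, a(2)=3.
Computing successive values: a(1)=2, a(2)=3, a(3)=5, a(4)=8, a(5)=13, a(6)=21, a(7)=34, a(8)=55, a(9)=89, a(10)=144, a(11)=233, a(12)=377, a(13)=610, a(14)=987, a(15)=1597, a(16)=2584, a(17)=4181, a(18)=6765, a(19)=10946, a(20)=17711, a(21)=28657, a(22)=46368, a(23)=75025, a(24)=121393, a(25)=196418, a(26)=317811, a(27)=514229, a(28)=832040, a(29)=1346269, a(30)=2178309, a(31)=3524578, a(32)=5702887, a(33)=9227465, a(34)=14930352, a(35)=24157817, a(36)=39088169, a(37)=63245986, a(38)=102334155, a(39)=165580141, a(40)=267914296, a(41)=433494437, a(42)=701408733.

Final answer: 701408733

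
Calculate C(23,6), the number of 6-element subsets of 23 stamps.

C(23,6) = 23!/(6! x 17!).

Final answer: \binom{23}{6} = 100947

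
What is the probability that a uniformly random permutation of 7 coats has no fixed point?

Use the recurrence D(n) = (n-1)(D(n-1) + D(n-2)) with D(0)=1, D(1)=0.
Building up: D(2)=1, D(3)=2, D(4)=9, D(5)=44, D(6)=265, D(7)=1854.
Total arrangements: 7! = 5040.
Probability = D(7)/7! = 103/280.

Final answer: D(7)/7! = 1854/5040 = 0.367857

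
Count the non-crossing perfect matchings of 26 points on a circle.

The structures are counted by the Catalan number C_n. Here n = 26/2 = 13.
C_n = C(2n,n) - C(2n,n+1), so C_{13} = C(26,13) - C(26,14) = 10400600 - 9657700.

Final answer: C_{13} = 742900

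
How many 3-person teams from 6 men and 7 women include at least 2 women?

Sum over valid woman counts:
C(7,2)C(6,1) = 126
C(7,3)C(6,0) = 35
Total: 126 + 35.

Final answer: 161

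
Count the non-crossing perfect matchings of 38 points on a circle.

This is a standard Catalan-number count: the answer is C_n. Here n = 38/2 = 19.
C_n = C(2n,n) - C(2n,n+1), so C_{19} = C(38,19) - C(38,20) = 35345263800 - 33578000610.

Final answer: C_{19} = 1767263190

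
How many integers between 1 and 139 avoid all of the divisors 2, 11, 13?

|div by 2|=69, |div by 11|=12, |div by 13|=10.
|div by 2&11|=6, |div by 2&13|=5, |div by 11&13|=0, |div by all|=0.
By inclusion-exclusion, divisible by at least one: 69+12+10-6-5-0+0 = 80.
Not divisible by any: 139 - 80.

Final answer: 59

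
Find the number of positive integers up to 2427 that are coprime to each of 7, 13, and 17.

|div by 7|=346, |div by 13|=186, |div by 17|=142.
|div by 7&13|=26, |div by 7&17|=20, |div by 13&17|=10, |div by all|=1.
By inclusion-exclusion, divisible by at least one: 346+186+142-26-20-10+1 = 619.
Not divisible by any: 2427 - 619.

Final answer: 1808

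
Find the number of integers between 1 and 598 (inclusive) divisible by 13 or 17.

Multiples of 13: 46. Multiples of 17: 35. Of both (lcm=221): 2.
By inclusion-exclusion: 46 + 35 - 2.

Final answer: 79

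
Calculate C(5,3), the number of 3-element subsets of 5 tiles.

C(5,3) = 5!/(3! x (5-3)!).

Final answer: C(5,3) = 10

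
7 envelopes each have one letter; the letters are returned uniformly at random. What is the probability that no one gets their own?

Use the recurrence D(n) = (n-1)(D(n-1) + D(n-2)) with D(0)=1, D(1)=0.
Building up: D(2)=1, D(3)=2, D(4)=9, D(5)=44, D(6)=265, D(7)=1854.
Total arrangements: 7! = 5040.
Probability = D(7)/7! = 103/280.

Final answer: D(7)/7! = 1854/5040 = 0.367857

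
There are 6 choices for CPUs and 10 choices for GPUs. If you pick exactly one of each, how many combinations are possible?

By the multiplication principle: 6 x 10.

Final answer: 60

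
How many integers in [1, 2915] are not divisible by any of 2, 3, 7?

|div by 2|=1457, |div by 3|=971, |div by 7|=416.
|div by 2&3|=485, |div by 2&7|=208, |div by 3&7|=138, |div by all|=69.
By inclusion-exclusion, divisible by at least one: 1457+971+416-485-208-138+69 = 2082.
Not divisible by any: 2915 - 2082.

Final answer: 833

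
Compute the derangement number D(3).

Use the recurrence D(n) = (n-1)(D(n-1) + D(n-2)) with D(0)=1, D(1)=0.
Building up: D(2)=1.
D(3) = 2 x (D(2) + D(1)) = 2 x (1 + 0).

Final answer: D(3) = 2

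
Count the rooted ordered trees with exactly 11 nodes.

This is a standard Catalan-number count: the answer is C_n. Here n = 11 - 1 = 10.
Using C_0 = 1 and C_(k+1) = C_k x 2(2k+1)/(k+2), build up term by term: C_1=1, C_2=2, C_3=5, C_4=14, C_5=42, C_6=132, C_7=429, C_8=1430, C_9=4862, C_10=16796.

Final answer: C_{10} = 16796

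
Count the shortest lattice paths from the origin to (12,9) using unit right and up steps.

Each path has 12 right steps and 9 up steps in some order (21 steps total).
Choose which 9 of the 21 steps are up: C(21,9).

Final answer: C(21,9) = 293930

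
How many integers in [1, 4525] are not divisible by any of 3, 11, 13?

|div by 3|=1508, |div by 11|=411, |div by 13|=348.
|div by 3&11|=137, |div by 3&13|=116, |div by 11&13|=31, |div by all|=10.
By inclusion-exclusion, divisible by at least one: 1508+411+348-137-116-31+10 = 1993.
Not divisible by any: 4525 - 1993.

Final answer: 2532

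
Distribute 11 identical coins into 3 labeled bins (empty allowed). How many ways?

Stars and bars: C(n+k-1, k-1) = C(13,2).

Final answer: C(13,2) = 78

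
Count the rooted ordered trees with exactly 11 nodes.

This is counted by the nth Catalan number C_n. Here n = 11 - 1 = 10.
C_n = C(2n,n)/(n+1), so C_{10} = C(20,10)/11 = 184756/11.

Final answer: C_{10} = 16796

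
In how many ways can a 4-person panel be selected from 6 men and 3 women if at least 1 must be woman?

Sum over valid woman counts:
C(3,1)C(6,3) = 60
C(3,2)C(6,2) = 45
C(3,3)C(6,1) = 6
Total: 60 + 45 + 6.

Final answer: 111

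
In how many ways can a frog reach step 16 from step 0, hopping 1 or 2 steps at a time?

Let f(n) count the ways. The last step is size 1 or 2, so f(n) = f(n-1) + f(n-2) with f(1)=1, f(2)=2.
Building up term by term: f(1)=1, f(2)=2, f(3)=3, f(4)=5, f(5)=8, f(6)=13, f(7)=21, f(8)=34, f(9)=55, f(10)=89, f(11)=144, f(12)=233, f(13)=377, f(14)=610, f(15)=987, f(16)=1597.

Final answer: 1597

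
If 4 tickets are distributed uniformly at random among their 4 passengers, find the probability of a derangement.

Use the recurrence D(n) = (n-1)(D(n-1) + D(n-2)) with D(0)=1, D(1)=0.
Building up: D(2)=1, D(3)=2, D(4)=9.
Total arrangements: 4! = 24.
Probability = D(4)/4! = 3/8.

Final answer: D(4)/4! = 9/24 = 0.375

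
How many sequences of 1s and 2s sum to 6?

Let f(n) count the ways. The last step is size 1 or 2, so f(n) = f(n-1) + f(n-2) with f(1)=1, f(2)=2.
Computing successive values: f(1)=1, f(2)=2, f(3)=3, f(4)=5, f(5)=8, f(6)=13.

Final answer: 13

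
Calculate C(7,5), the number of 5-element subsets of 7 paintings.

C(7,5) = 7!/(5! x (7-5)!).

Final answer: C(7,5) = 21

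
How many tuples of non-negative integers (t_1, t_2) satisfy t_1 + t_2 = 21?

Stars and bars with 21 stars and 1 bars:
C(21+2-1, 2-1) = C(22,1).

Final answer: C(22,1) = 22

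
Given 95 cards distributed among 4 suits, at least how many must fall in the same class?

By pigeonhole with 95 objects and 4 categories: ceiling(95/4).

Final answer: 24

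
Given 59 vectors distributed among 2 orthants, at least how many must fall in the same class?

By pigeonhole with 59 objects and 2 categories: ceiling(59/2).

Final answer: 30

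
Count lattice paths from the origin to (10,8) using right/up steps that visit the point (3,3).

Paths (0,0)->(3,3): C(6,3) = 20.
Paths (3,3)->(10,8): C(12,5) = 792.
By multiplication principle: 20 x 792.

Final answer: 15840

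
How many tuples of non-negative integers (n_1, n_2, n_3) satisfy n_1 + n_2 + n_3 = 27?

Stars and bars with 27 stars and 2 bars:
C(27+3-1, 3-1) = C(29,2).

Final answer: C(29,2) = 406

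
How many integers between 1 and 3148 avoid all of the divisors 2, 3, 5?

|div by 2|=1574, |div by 3|=1049, |div by 5|=629.
|div by 2&3|=524, |div by 2&5|=314, |div by 3&5|=209, |div by all|=104.
By inclusion-exclusion, divisible by at least one: 1574+1049+629-524-314-209+104 = 2309.
Not divisible by any: 3148 - 2309.

Final answer: 839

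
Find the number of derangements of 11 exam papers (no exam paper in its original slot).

Derangements satisfy D(n) = (n-1)(D(n-1) + D(n-2)), starting from D(0)=1, D(1)=0.
D(2) = 1 x (0 + 1) = 1
D(3) = 2 x (1 + 0) = 2
D(4) = 3 x (2 + 1) = 9
D(5) = 4 x (9 + 2) = 44
D(6) = 5 x (44 + 9) = 265
D(7) = 6 x (265 + 44) = 1854
D(8) = 7 x (1854 + 265) = 14833
D(9) = 8 x (14833 + 1854) = 133496
D(10) = 9 x (133496 + 14833) = 1334961
D(11) = 10 x (D(10) + D(9)) = 10 x (1334961 + 133496)

Final answer: D(11) = 14684570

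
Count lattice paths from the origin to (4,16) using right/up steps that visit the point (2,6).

Paths (0,0)->(2,6): C(8,6) = 28.
Paths (2,6)->(4,16): C(12,10) = 66.
By multiplication principle: 28 x 66.

Final answer: 1848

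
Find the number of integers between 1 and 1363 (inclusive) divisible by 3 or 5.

Multiples of 3: 454. Multiples of 5: 272. Of both (lcm=15): 90.
By inclusion-exclusion: 454 + 272 - 90.

Final answer: 636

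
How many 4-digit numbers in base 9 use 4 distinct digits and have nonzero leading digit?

First digit: 8 (nonzero). Second: 8 (not first). Third: 7, etc.
Total: 8 x 8 x 7 x 6.

Final answer: 2688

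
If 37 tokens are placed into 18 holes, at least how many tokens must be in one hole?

By the pigeonhole principle: ceiling(37/18).

Final answer: 3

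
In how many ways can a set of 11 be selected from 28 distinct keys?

C(28,11) = 28!/(11! x 17!).

Final answer: \binom{28}{11} = 21474180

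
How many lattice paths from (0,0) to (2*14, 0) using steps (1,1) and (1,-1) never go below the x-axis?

Total monotonic paths to (14,14): C(28,14) = 40116600.
A path is bad iff it touches y = x + 1; reflecting its initial segment maps bad paths bijectively onto all paths to (13,15), of which there are C(28,15) = 37442160.
Valid Dyck paths: 40116600 - 37442160.
(Equivalently, C_{14} = C(28,14)/15 = 40116600/15.)

Final answer: C_{14} = 2674440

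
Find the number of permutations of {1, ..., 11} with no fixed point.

Use the recurrence D(n) = (n-1)(D(n-1) + D(n-2)) with D(0)=1, D(1)=0.
Building up: D(2)=1, D(3)=2, D(4)=9, D(5)=44, D(6)=265, D(7)=1854, D(8)=14833, D(9)=133496, D(10)=1334961.
D(11) = 10 x (D(10) + D(9)) = 10 x (1334961 + 133496).

Final answer: D(11) = 14684570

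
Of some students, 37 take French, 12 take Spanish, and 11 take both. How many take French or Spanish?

|A union B| = |A| + |B| - |A intersect B| = 37 + 12 - 11.

Final answer: 38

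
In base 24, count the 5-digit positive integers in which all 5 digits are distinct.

The leading digit has 23 choices (anything but zero); the next has 23 (anything but the first), then 22, and so on, one fewer each time.
Total: 23 x 23 x 22 x 21 x 20.

Final answer: 4887960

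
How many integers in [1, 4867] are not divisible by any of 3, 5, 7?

|div by 3|=1622, |div by 5|=973, |div by 7|=695.
|div by 3&5|=324, |div by 3&7|=231, |div by 5&7|=139, |div by all|=46.
By inclusion-exclusion, divisible by at least one: 1622+973+695-324-231-139+46 = 2642.
Not divisible by any: 4867 - 2642.

Final answer: 2225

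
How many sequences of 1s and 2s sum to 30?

Let f(n) count the ways. The last step is size 1 or 2, so f(n) = f(n-1) + f(n-2) with f(1)=1, f(2)=2.
Building up term by term: f(1)=1, f(2)=2, f(3)=3, f(4)=5, f(5)=8, f(6)=13, f(7)=21, f(8)=34, f(9)=55, f(10)=89, f(11)=144, f(12)=233, f(13)=377, f(14)=610, f(15)=987, f(16)=1597, f(17)=2584, f(18)=4181, f(19)=6765, f(20)=10946, f(21)=17711, f(22)=28657, f(23)=46368, f(24)=75025, f(25)=121393, f(26)=196418, f(27)=317811, f(28)=514229, f(29)=832040, f(30)=1346269.

Final answer: 1346269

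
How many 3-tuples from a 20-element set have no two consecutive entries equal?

First character: 20 choices. Each subsequent: 19 choices (must differ from the previous one).
Total: 20 x 19^2.

Final answer: 20 x 19^{2} = 7220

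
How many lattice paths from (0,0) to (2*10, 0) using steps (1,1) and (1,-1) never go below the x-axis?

Total monotonic paths to (10,10): C(20,10) = 184756.
A path is bad iff it touches y = x + 1; reflecting its initial segment maps bad paths bijectively onto all paths to (9,11), of which there are C(20,11) = 167960.
Valid Dyck paths: 184756 - 167960.
(These counts are the Catalan numbers.)

Final answer: C_{10} = 16796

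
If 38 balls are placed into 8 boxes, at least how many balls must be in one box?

By the pigeonhole principle: ceiling(38/8).

Final answer: 5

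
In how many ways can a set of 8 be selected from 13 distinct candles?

C(13,8) = 13!/(8! x (13-8)!).

Final answer: C(13,8) = 1287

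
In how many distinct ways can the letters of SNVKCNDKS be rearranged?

Letters (C:1, D:1, K:2, N:2, S:2, V:1). Total letters: 9.
Permutations = 9!/(2! x 2! x 2!).

Final answer: 45360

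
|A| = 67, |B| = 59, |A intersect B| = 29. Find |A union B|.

|A union B| = |A| + |B| - |A intersect B| = 67 + 59 - 29.

Final answer: 97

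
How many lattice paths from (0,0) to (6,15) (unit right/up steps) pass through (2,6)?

Paths (0,0)->(2,6): C(8,6) = 28.
Paths (2,6)->(6,15): C(13,9) = 715.
By multiplication principle: 28 x 715.

Final answer: 20020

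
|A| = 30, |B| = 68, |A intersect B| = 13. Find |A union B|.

|A union B| = |A| + |B| - |A intersect B| = 30 + 68 - 13.

Final answer: 85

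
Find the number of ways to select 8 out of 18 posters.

C(18,8) = 18!/(8! x (18-8)!).

Final answer: C(18,8) = 43758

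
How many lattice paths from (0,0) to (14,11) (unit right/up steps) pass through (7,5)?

Paths (0,0)->(7,5): C(12,5) = 792.
Paths (7,5)->(14,11): C(13,6) = 1716.
By multiplication principle: 792 x 1716.

Final answer: 1359072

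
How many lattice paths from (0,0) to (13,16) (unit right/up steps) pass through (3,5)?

Paths (0,0)->(3,5): C(8,5) = 56.
Paths (3,5)->(13,16): C(21,11) = 352716.
By multiplication principle: 56 x 352716.

Final answer: 19752096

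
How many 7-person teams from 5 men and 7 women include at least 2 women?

Sum over valid woman counts:
C(7,2)C(5,5) = 21
C(7,3)C(5,4) = 175
C(7,4)C(5,3) = 350
C(7,5)C(5,2) = 210
C(7,6)C(5,1) = 35
C(7,7)C(5,0) = 1
Total: 21 + 175 + 350 + 210 + 35 + 1.

Final answer: 792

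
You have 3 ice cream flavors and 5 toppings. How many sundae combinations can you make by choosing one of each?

By the multiplication principle: 3 x 5.

Final answer: 15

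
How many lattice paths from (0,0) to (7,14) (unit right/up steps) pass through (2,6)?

Paths (0,0)->(2,6): C(8,6) = 28.
Paths (2,6)->(7,14): C(13,8) = 1287.
By multiplication principle: 28 x 1287.

Final answer: 36036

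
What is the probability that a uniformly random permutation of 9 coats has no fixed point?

Derangements satisfy D(n) = (n-1)(D(n-1) + D(n-2)), starting from D(0)=1, D(1)=0.
Building up: D(2)=1, D(3)=2, D(4)=9, D(5)=44, D(6)=265, D(7)=1854, D(8)=14833, D(9)=133496.
Total arrangements: 9! = 362880.
Probability = D(9)/9! = 16687/45360.

Final answer: D(9)/9! = 133496/362880 = 0.367879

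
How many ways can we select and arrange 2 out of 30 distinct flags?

P(30,2) = 30!/(30-2)! = 30!/28!.

Final answer: P(30,2) = 870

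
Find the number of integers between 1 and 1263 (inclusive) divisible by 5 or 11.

Multiples of 5: 252. Multiples of 11: 114. Of both (lcm=55): 22.
By inclusion-exclusion: 252 + 114 - 22.

Final answer: 344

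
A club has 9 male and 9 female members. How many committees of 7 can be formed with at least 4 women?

Sum over valid woman counts:
C(9,4)C(9,3) = 10584
C(9,5)C(9,2) = 4536
C(9,6)C(9,1) = 756
C(9,7)C(9,0) = 36
Total: 10584 + 4536 + 756 + 36.

Final answer: 15912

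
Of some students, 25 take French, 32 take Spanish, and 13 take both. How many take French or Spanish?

|A union B| = |A| + |B| - |A intersect B| = 25 + 32 - 13.

Final answer: 44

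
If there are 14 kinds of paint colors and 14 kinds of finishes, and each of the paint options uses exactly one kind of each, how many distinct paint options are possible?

By the multiplication principle: 14 x 14.

Final answer: 196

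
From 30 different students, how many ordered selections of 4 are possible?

P(30,4) = 30!/(30-4)! = 30!/26!.

Final answer: P(30,4) = 657720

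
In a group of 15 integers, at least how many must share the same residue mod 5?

There are 5 possible values for residue mod 5. With 15 integers and 5 categories, by pigeonhole: ceiling(15/5).

Final answer: 3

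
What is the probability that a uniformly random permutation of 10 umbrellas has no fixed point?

D(n) = (n-1)(D(n-1) + D(n-2)), D(0)=1, D(1)=0.
Building up: D(2)=1, D(3)=2, D(4)=9, D(5)=44, D(6)=265, D(7)=1854, D(8)=14833, D(9)=133496, D(10)=1334961.
Total arrangements: 10! = 3628800.
Probability = D(10)/10! = 16481/44800.

Final answer: D(10)/10! = 1334961/3628800 = 0.367879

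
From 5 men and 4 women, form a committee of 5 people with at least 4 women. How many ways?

Sum over valid woman counts:
C(4,4)C(5,1).

Final answer: 5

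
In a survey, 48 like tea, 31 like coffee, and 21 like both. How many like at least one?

|A union B| = |A| + |B| - |A intersect B| = 48 + 31 - 21.

Final answer: 58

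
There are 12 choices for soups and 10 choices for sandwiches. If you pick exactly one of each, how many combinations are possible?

By the multiplication principle: 12 x 10.

Final answer: 120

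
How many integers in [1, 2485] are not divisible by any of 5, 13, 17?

|div by 5|=497, |div by 13|=191, |div by 17|=146.
|div by 5&13|=38, |div by 5&17|=29, |div by 13&17|=11, |div by all|=2.
By inclusion-exclusion, divisible by at least one: 497+191+146-38-29-11+2 = 758.
Not divisible by any: 2485 - 758.

Final answer: 1727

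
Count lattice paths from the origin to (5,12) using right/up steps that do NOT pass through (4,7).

Total paths to (5,12): C(17,12) = 6188.
Paths through (4,7): C(11,7) x C(6,5) = 1980.
Avoiding (4,7): 6188 - 1980.

Final answer: 4208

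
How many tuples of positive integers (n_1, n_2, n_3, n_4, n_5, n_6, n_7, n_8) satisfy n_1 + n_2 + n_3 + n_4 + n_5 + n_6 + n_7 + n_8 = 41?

Substitute n'_i = n_i - 1 (so n'_i >= 0). Then sum n'_i = 41 - 8 = 33.
Stars and bars: C(33+8-1, 8-1) = C(40,7).

Final answer: C(40,7) = 18643560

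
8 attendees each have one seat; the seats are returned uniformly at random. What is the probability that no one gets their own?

D(n) = (n-1)(D(n-1) + D(n-2)), D(0)=1, D(1)=0.
Building up: D(2)=1, D(3)=2, D(4)=9, D(5)=44, D(6)=265, D(7)=1854, D(8)=14833.
Total arrangements: 8! = 40320.
Probability = D(8)/8! = 2119/5760.

Final answer: D(8)/8! = 14833/40320 = 0.367882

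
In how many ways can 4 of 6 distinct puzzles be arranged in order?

P(6,4) = 6!/(6-4)! = 6!/2!.

Final answer: P(6,4) = 360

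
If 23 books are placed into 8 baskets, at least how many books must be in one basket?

By the pigeonhole principle: ceiling(23/8).

Final answer: 3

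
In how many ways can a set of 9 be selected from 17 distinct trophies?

C(17,9) = 17!/(9! x 8!).

Final answer: \binom{17}{9} = 24310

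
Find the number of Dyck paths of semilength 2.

Total monotonic paths to (2,2): C(4,2) = 6.
Reflecting each bad path at its first crossing gives a bijection with paths to (1,3): C(4,3) = 4.
Valid Dyck paths: 6 - 4.
(Check: C(4,2) - C(4,3) = C(4,2)/3, the Catalan number C_{2}.)

Final answer: C_{2} = 2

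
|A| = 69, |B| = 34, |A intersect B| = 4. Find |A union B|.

|A union B| = |A| + |B| - |A intersect B| = 69 + 34 - 4.

Final answer: 99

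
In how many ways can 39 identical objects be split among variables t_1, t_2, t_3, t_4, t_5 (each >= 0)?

Stars and bars with 39 stars and 4 bars:
C(39+5-1, 5-1) = C(43,4).

Final answer: C(43,4) = 123410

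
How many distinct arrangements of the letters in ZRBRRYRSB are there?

Letters (B:2, R:4, S:1, Y:1, Z:1). Total letters: 9.
Permutations = 9!/(4! x 2!).

Final answer: 7560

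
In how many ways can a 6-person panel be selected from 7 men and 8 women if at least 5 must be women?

Sum over valid woman counts:
C(8,5)C(7,1) = 392
C(8,6)C(7,0) = 28
Total: 392 + 28.

Final answer: 420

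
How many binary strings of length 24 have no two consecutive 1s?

Classify by the final bit: ...0 gives a(n-1) strings, ...01 gives a(n-2) strings. Thus a(n) = a(n-1) + a(n-2) with a(1)=2, a(2)=3.
Building up term by term: a(1)=2, a(2)=3, a(3)=5, a(4)=8, a(5)=13, a(6)=21, a(7)=34, a(8)=55, a(9)=89, a(10)=144, a(11)=233, a(12)=377, a(13)=610, a(14)=987, a(15)=1597, a(16)=2584, a(17)=4181, a(18)=6765, a(19)=10946, a(20)=17711, a(21)=28657, a(22)=46368, a(23)=75025, a(24)=121393.

Final answer: 121393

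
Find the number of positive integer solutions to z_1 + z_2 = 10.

Substitute z'_i = z_i - 1 (so z'_i >= 0). Then sum z'_i = 10 - 2 = 8.
Stars and bars: C(8+2-1, 2-1) = C(9,1).

Final answer: C(9,1) = 9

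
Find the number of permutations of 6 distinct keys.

The number of ways to arrange 6 distinct objects is 6!.

Final answer: 6! = 720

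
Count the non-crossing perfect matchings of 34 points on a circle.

The structures are counted by the Catalan number C_n. Here n = 34/2 = 17.
C_n = C(2n,n) - C(2n,n+1), so C_{17} = C(34,17) - C(34,18) = 2333606220 - 2203961430.

Final answer: C_{17} = 129644790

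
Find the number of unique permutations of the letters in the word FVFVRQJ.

Letters (F:2, J:1, Q:1, R:1, V:2). Total letters: 7.
Permutations = 7!/(2! x 2!).

Final answer: 1260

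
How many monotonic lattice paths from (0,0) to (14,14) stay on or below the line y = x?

Total monotonic paths to (14,14): C(28,14) = 40116600.
Reflecting each bad path at its first crossing gives a bijection with paths to (13,15): C(28,15) = 37442160.
Valid Dyck paths: 40116600 - 37442160.
(Equivalently, C_{14} = C(28,14)/15 = 40116600/15.)

Final answer: C_{14} = 2674440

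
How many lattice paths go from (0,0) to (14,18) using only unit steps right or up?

Each path has 14 right steps and 18 up steps in some order (32 steps total).
Choose which 18 of the 32 steps are up: C(32,18).

Final answer: C(32,18) = 471435600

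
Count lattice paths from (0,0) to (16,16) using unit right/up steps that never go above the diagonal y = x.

Total monotonic paths to (16,16): C(32,16) = 601080390.
Paths that cross above y=x (reflection bijection): C(32,17) = 565722720.
Valid Dyck paths: 601080390 - 565722720.
(Check: C(32,16) - C(32,17) = C(32,16)/17, the Catalan number C_{16}.)

Final answer: C_{16} = 35357670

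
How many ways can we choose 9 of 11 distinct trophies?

C(11,9) = 11!/(9! x 2!).

Final answer: \binom{11}{9} = 55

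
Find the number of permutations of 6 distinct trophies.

The number of ways to arrange 6 distinct objects is 6!.

Final answer: 6! = 720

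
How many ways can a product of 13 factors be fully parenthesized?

This is counted by the nth Catalan number C_n. Here n = 13 - 1 = 12.
C_n = C(2n,n) - C(2n,n+1), so C_{12} = C(24,12) - C(24,13) = 2704156 - 2496144.

Final answer: C_{12} = 208012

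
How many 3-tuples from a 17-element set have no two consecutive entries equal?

Let g(n) count such strings. g(1) = 17, and each valid string of length n-1 extends in 16 ways (any symbol but the last), so g(n) = 16 g(n-1).
Total: g(3) = 17 x 16^2.

Final answer: 17 x 16^{2} = 4352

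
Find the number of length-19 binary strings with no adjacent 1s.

Classify by the final bit: ...0 gives a(n-1) strings, ...01 gives a(n-2) strings. Thus a(n) = a(n-1) + a(n-2) with a(1)=2, a(2)=3.
Iterating the recurrence: a(1)=2, a(2)=3, a(3)=5, a(4)=8, a(5)=13, a(6)=21, a(7)=34, a(8)=55, a(9)=89, a(10)=144, a(11)=233, a(12)=377, a(13)=610, a(14)=987, a(15)=1597, a(16)=2584, a(17)=4181, a(18)=6765, a(19)=10946.

Final answer: 10946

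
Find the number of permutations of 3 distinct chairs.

The number of ways to arrange 3 distinct objects is 3!.

Final answer: 3! = 6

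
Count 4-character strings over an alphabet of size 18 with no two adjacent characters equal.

Let g(n) count such strings. g(1) = 18, and each valid string of length n-1 extends in 17 ways (any symbol but the last), so g(n) = 17 g(n-1).
Total: g(4) = 18 x 17^3.

Final answer: 18 x 17^{3} = 88434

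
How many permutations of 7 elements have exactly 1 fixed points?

Choose which 1 elements are fixed: C(7,1) = 7.
Derange the remaining 6 using D(j) = (j-1)(D(j-1) + D(j-2)), D(0)=1, D(1)=0: D(2)=1, D(3)=2, D(4)=9, D(5)=44, D(6)=265.
Total: 7 x 265.

Final answer: C(7,1) D(6) = 1855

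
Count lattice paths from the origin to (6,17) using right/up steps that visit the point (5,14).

Paths (0,0)->(5,14): C(19,14) = 11628.
Paths (5,14)->(6,17): C(4,3) = 4.
By multiplication principle: 11628 x 4.

Final answer: 46512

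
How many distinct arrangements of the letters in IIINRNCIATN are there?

Letters (A:1, C:1, I:4, N:3, R:1, T:1). Total letters: 11.
Permutations = 11!/(4! x 3!).

Final answer: 277200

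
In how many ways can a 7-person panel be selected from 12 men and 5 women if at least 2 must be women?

Sum over valid woman counts:
C(5,2)C(12,5) = 7920
C(5,3)C(12,4) = 4950
C(5,4)C(12,3) = 1100
C(5,5)C(12,2) = 66
Total: 7920 + 4950 + 1100 + 66.

Final answer: 14036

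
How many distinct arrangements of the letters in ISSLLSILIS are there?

Letters (I:3, L:3, S:4). Total letters: 10.
Permutations = 10!/(4! x 3! x 3!).

Final answer: 4200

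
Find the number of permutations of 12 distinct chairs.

The number of ways to arrange 12 distinct objects is 12!.

Final answer: 12! = 479001600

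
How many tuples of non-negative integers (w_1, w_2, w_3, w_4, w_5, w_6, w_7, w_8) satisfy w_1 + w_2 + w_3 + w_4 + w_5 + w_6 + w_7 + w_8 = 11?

Stars and bars with 11 stars and 7 bars:
C(11+8-1, 8-1) = C(18,7).

Final answer: C(18,7) = 31824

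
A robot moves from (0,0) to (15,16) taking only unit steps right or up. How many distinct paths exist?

Each path has 15 right steps and 16 up steps in some order (31 steps total).
Choose which 16 of the 31 steps are up: C(31,16).

Final answer: C(31,16) = 300540195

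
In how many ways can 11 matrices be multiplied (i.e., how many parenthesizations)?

This is a standard Catalan-number count: the answer is C_n. Here n = 11 - 1 = 10.
C_n = (2n)!/(n!(n+1)!), so C_{10} = 20!/(10! x 11!) = C(20,10)/11 = 184756/11.

Final answer: C_{10} = 16796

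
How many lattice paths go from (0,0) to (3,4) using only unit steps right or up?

Each path has 3 right steps and 4 up steps in some order (7 steps total).
Choose which 4 of the 7 steps are up: C(7,4).

Final answer: C(7,4) = 35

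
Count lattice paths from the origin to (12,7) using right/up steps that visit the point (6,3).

Paths (0,0)->(6,3): C(9,3) = 84.
Paths (6,3)->(12,7): C(10,4) = 210.
By multiplication principle: 84 x 210.

Final answer: 17640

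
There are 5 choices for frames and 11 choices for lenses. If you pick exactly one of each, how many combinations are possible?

By the multiplication principle: 5 x 11.

Final answer: 55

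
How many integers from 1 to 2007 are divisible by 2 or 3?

Multiples of 2: 1003. Multiples of 3: 669. Of both (lcm=6): 334.
By inclusion-exclusion: 1003 + 669 - 334.

Final answer: 1338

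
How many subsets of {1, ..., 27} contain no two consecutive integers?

Let a(n) count such subsets of {1, ..., n}. Either n is excluded (a(n-1) ways) or n is included, forcing n-1 out (a(n-2) ways), so a(n) = a(n-1) + a(n-2) with a(1)=2, a(2)=3.
Computing successive values: a(1)=2, a(2)=3, a(3)=5, a(4)=8, a(5)=13, a(6)=21, a(7)=34, a(8)=55, a(9)=89, a(10)=144, a(11)=233, a(12)=377, a(13)=610, a(14)=987, a(15)=1597, a(16)=2584, a(17)=4181, a(18)=6765, a(19)=10946, a(20)=17711, a(21)=28657, a(22)=46368, a(23)=75025, a(24)=121393, a(25)=196418, a(26)=317811, a(27)=514229.

Final answer: 514229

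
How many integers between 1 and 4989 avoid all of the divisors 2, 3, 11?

|div by 2|=2494, |div by 3|=1663, |div by 11|=453.
|div by 2&3|=831, |div by 2&11|=226, |div by 3&11|=151, |div by all|=75.
By inclusion-exclusion, divisible by at least one: 2494+1663+453-831-226-151+75 = 3477.
Not divisible by any: 4989 - 3477.

Final answer: 1512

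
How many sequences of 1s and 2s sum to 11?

Condition on the final move: it is a 1-step (f(n-1) ways to get there) or a 2-step (f(n-2) ways), so f(n) = f(n-1) + f(n-2), with f(1)=1, f(2)=2.
Iterating the recurrence: f(1)=1, f(2)=2, f(3)=3, f(4)=5, f(5)=8, f(6)=13, f(7)=21, f(8)=34, f(9)=55, f(10)=89, f(11)=144.

Final answer: 144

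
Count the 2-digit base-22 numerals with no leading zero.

In base 22, the leading digit has 21 choices (1..21); each of the remaining 1 digits has 22 choices.
Total: 21 x 22^1.

Final answer: 462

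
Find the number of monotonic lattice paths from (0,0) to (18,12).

Each path has 18 right steps and 12 up steps in some order (30 steps total).
Choose which 12 of the 30 steps are up: C(30,12).

Final answer: C(30,12) = 86493225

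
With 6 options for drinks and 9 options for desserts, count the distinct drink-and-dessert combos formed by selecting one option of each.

By the multiplication principle: 6 x 9.

Final answer: 54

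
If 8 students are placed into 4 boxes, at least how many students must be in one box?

By the pigeonhole principle: ceiling(8/4).

Final answer: 2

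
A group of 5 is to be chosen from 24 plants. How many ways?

C(24,5) = 24!/(5! x 19!).

Final answer: \binom{24}{5} = 42504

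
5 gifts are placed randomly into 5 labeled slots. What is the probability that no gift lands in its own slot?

D(n) = (n-1)(D(n-1) + D(n-2)), D(0)=1, D(1)=0.
Building up: D(2)=1, D(3)=2, D(4)=9, D(5)=44.
Total arrangements: 5! = 120.
Probability = D(5)/5! = 11/30.

Final answer: D(5)/5! = 44/120 = 0.366667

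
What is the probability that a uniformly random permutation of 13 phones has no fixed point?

Use the recurrence D(n) = (n-1)(D(n-1) + D(n-2)) with D(0)=1, D(1)=0.
Building up: D(2)=1, D(3)=2, D(4)=9, D(5)=44, D(6)=265, D(7)=1854, D(8)=14833, D(9)=133496, D(10)=1334961, D(11)=14684570, D(12)=176214841, D(13)=2290792932.
Total arrangements: 13! = 6227020800.
Probability = D(13)/13! = 63633137/172972800.

Final answer: D(13)/13! = 2290792932/6227020800 = 0.367879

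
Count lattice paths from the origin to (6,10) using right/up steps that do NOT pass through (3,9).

Total paths to (6,10): C(16,10) = 8008.
Paths through (3,9): C(12,9) x C(4,1) = 880.
Avoiding (3,9): 8008 - 880.

Final answer: 7128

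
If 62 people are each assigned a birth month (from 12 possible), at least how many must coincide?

There are 12 possible values for birth month. With 62 people and 12 categories, by pigeonhole: ceiling(62/12).

Final answer: 6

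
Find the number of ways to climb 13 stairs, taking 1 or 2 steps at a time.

Let f(n) be the number of climbs. Removing the last move (1 or 2 steps) gives f(n) = f(n-1) + f(n-2); base cases f(1)=1, f(2)=2.
Building up term by term: f(1)=1, f(2)=2, f(3)=3, f(4)=5, f(5)=8, f(6)=13, f(7)=21, f(8)=34, f(9)=55, f(10)=89, f(11)=144, f(12)=233, f(13)=377.

Final answer: 377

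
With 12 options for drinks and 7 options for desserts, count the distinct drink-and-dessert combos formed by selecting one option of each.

By the multiplication principle: 12 x 7.

Final answer: 84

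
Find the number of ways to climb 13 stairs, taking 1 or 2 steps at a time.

Let f(n) count the ways. The last step is size 1 or 2, so f(n) = f(n-1) + f(n-2) with f(1)=1, f(2)=2.
Building up term by term: f(1)=1, f(2)=2, f(3)=3, f(4)=5, f(5)=8, f(6)=13, f(7)=21, f(8)=34, f(9)=55, f(10)=89, f(11)=144, f(12)=233, f(13)=377.

Final answer: 377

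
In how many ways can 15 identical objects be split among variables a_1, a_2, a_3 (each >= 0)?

Stars and bars with 15 stars and 2 bars:
C(15+3-1, 3-1) = C(17,2).

Final answer: C(17,2) = 136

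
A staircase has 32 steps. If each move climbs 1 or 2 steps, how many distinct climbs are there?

Let f(n) count the ways. The last step is size 1 or 2, so f(n) = f(n-1) + f(n-2) with f(1)=1, f(2)=2.
Iterating the recurrence: f(1)=1, f(2)=2, f(3)=3, f(4)=5, f(5)=8, f(6)=13, f(7)=21, f(8)=34, f(9)=55, f(10)=89, f(11)=144, f(12)=233, f(13)=377, f(14)=610, f(15)=987, f(16)=1597, f(17)=2584, f(18)=4181, f(19)=6765, f(20)=10946, f(21)=17711, f(22)=28657, f(23)=46368, f(24)=75025, f(25)=121393, f(26)=196418, f(27)=317811, f(28)=514229, f(29)=832040, f(30)=1346269, f(31)=2178309, f(32)=3524578.

Final answer: 3524578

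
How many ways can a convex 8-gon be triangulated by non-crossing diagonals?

The structures are counted by the Catalan number C_n. Here n = 8 - 2 = 6.
C_n = C(2n,n) - C(2n,n+1), so C_{6} = C(12,6) - C(12,7) = 924 - 792.

Final answer: C_{6} = 132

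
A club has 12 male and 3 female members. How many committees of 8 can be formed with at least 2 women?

Sum over valid woman counts:
C(3,2)C(12,6) = 2772
C(3,3)C(12,5) = 792
Total: 2772 + 792.

Final answer: 3564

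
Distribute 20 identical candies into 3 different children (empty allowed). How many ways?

Stars and bars: C(n+k-1, k-1) = C(22,2).

Final answer: C(22,2) = 231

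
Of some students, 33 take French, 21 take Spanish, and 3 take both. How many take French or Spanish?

|A union B| = |A| + |B| - |A intersect B| = 33 + 21 - 3.

Final answer: 51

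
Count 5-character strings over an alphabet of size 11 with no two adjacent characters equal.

Let g(n) count such strings. g(1) = 11, and each valid string of length n-1 extends in 10 ways (any symbol but the last), so g(n) = 10 g(n-1).
Total: g(5) = 11 x 10^4.

Final answer: 11 x 10^{4} = 110000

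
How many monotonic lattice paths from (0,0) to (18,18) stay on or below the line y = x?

Total monotonic paths to (18,18): C(36,18) = 9075135300.
Paths that cross above y=x (reflection bijection): C(36,19) = 8597496600.
Valid Dyck paths: 9075135300 - 8597496600.
(Check: C(36,18) - C(36,19) = C(36,18)/19, the Catalan number C_{18}.)

Final answer: C_{18} = 477638700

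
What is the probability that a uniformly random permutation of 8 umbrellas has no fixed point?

Use the recurrence D(n) = (n-1)(D(n-1) + D(n-2)) with D(0)=1, D(1)=0.
Building up: D(2)=1, D(3)=2, D(4)=9, D(5)=44, D(6)=265, D(7)=1854, D(8)=14833.
Total arrangements: 8! = 40320.
Probability = D(8)/8! = 2119/5760.

Final answer: D(8)/8! = 14833/40320 = 0.367882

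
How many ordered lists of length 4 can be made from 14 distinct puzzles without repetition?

P(14,4) = 14!/(14-4)! = 14!/10!.

Final answer: P(14,4) = 24024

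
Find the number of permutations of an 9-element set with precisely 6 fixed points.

Choose which 6 elements are fixed: C(9,6) = 84.
Derange the remaining 3 using D(j) = (j-1)(D(j-1) + D(j-2)), D(0)=1, D(1)=0: D(2)=1, D(3)=2.
Total: 84 x 2.

Final answer: C(9,6) D(3) = 168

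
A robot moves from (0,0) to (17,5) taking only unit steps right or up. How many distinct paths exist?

Each path has 17 right steps and 5 up steps in some order (22 steps total).
Choose which 5 of the 22 steps are up: C(22,5).

Final answer: C(22,5) = 26334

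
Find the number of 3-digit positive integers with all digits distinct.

First digit: 9 (not 0). Second: 9 (not first). Third: 8, etc.
Total: 9 x 9 x 8.

Final answer: 648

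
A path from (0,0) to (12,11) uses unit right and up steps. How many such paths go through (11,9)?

Paths (0,0)->(11,9): C(20,9) = 167960.
Paths (11,9)->(12,11): C(3,2) = 3.
By multiplication principle: 167960 x 3.

Final answer: 503880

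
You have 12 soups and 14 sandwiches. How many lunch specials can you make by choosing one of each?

By the multiplication principle: 12 x 14.

Final answer: 168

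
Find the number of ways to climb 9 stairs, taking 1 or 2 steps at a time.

Condition on the final move: it is a 1-step (f(n-1) ways to get there) or a 2-step (f(n-2) ways), so f(n) = f(n-1) + f(n-2), with f(1)=1, f(2)=2.
Building up term by term: f(1)=1, f(2)=2, f(3)=3, f(4)=5, f(5)=8, f(6)=13, f(7)=21, f(8)=34, f(9)=55.

Final answer: 55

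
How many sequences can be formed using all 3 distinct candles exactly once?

The number of ways to arrange 3 distinct objects is 3!.

Final answer: 3! = 6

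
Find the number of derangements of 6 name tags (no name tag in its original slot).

D(n) = (n-1)(D(n-1) + D(n-2)), D(0)=1, D(1)=0.
D(2) = 1 x (0 + 1) = 1
D(3) = 2 x (1 + 0) = 2
D(4) = 3 x (2 + 1) = 9
D(5) = 4 x (9 + 2) = 44
D(6) = 5 x (D(5) + D(4)) = 5 x (44 + 9)

Final answer: D(6) = 265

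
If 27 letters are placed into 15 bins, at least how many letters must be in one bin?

By the pigeonhole principle: ceiling(27/15).

Final answer: 2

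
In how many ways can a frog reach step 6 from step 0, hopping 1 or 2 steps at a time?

Let f(n) be the number of climbs. Removing the last move (1 or 2 steps) gives f(n) = f(n-1) + f(n-2); base cases f(1)=1, f(2)=2.
Iterating the recurrence: f(1)=1, f(2)=2, f(3)=3, f(4)=5, f(5)=8, f(6)=13.

Final answer: 13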